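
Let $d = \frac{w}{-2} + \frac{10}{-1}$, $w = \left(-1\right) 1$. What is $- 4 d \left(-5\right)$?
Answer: $-190$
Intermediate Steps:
$w = -1$
$d = - \frac{19}{2}$ ($d = - \frac{1}{-2} + \frac{10}{-1} = \left(-1\right) \left(- \frac{1}{2}\right) + 10 \left(-1\right) = \frac{1}{2} - 10 = - \frac{19}{2} \approx -9.5$)
$- 4 d \left(-5\right) = \left(-4\right) \left(- \frac{19}{2}\right) \left(-5\right) = 38 \left(-5\right) = -190$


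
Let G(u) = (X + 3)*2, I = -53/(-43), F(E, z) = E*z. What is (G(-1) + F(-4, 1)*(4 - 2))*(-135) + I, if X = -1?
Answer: 23273/43 ≈ 541.23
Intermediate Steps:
I = 53/43 (I = -53*(-1/43) = 53/43 ≈ 1.2326)
G(u) = 4 (G(u) = (-1 + 3)*2 = 2*2 = 4)
(G(-1) + F(-4, 1)*(4 - 2))*(-135) + I = (4 + (-4*1)*(4 - 2))*(-135) + 53/43 = (4 - 4*2)*(-135) + 53/43 = (4 - 8)*(-135) + 53/43 = -4*(-135) + 53/43 = 540 + 53/43 = 23273/43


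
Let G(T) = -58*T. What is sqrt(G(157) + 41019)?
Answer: sqrt(31913) ≈ 178.64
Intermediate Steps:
sqrt(G(157) + 41019) = sqrt(-58*157 + 41019) = sqrt(-9106 + 41019) = sqrt(31913)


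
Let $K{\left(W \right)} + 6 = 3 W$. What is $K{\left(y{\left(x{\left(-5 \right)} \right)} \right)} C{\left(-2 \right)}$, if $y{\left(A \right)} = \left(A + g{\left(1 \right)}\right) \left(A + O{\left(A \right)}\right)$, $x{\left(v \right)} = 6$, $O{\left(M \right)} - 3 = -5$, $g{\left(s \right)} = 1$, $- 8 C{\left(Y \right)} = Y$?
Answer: $\frac{39}{2} \approx 19.5$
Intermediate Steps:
$C{\left(Y \right)} = - \frac{Y}{8}$
$O{\left(M \right)} = -2$ ($O{\left(M \right)} = 3 - 5 = -2$)
$y{\left(A \right)} = \left(1 + A\right) \left(-2 + A\right)$ ($y{\left(A \right)} = \left(A + 1\right) \left(A - 2\right) = \left(1 + A\right) \left(-2 + A\right)$)
$K{\left(W \right)} = -6 + 3 W$
$K{\left(y{\left(x{\left(-5 \right)} \right)} \right)} C{\left(-2 \right)} = \left(-6 + 3 \left(-2 + 6^{2} - 6\right)\right) \left(\left(- \frac{1}{8}\right) \left(-2\right)\right) = \left(-6 + 3 \left(-2 + 36 - 6\right)\right) \frac{1}{4} = \left(-6 + 3 \cdot 28\right) \frac{1}{4} = \left(-6 + 84\right) \frac{1}{4} = 78 \cdot \frac{1}{4} = \frac{39}{2}$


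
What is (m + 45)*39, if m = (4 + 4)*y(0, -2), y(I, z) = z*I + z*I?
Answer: 1755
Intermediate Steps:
y(I, z) = 2*I*z (y(I, z) = I*z + I*z = 2*I*z)
m = 0 (m = (4 + 4)*(2*0*(-2)) = 8*0 = 0)
(m + 45)*39 = (0 + 45)*39 = 45*39 = 1755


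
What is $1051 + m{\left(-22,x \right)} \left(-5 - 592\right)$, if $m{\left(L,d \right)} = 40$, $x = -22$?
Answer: $-22829$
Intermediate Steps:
$1051 + m{\left(-22,x \right)} \left(-5 - 592\right) = 1051 + 40 \left(-5 - 592\right) = 1051 + 40 \left(-597\right) = 1051 - 23880 = -22829$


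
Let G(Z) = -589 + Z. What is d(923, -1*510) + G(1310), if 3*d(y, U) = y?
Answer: 3086/3 ≈ 1028.7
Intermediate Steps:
d(y, U) = y/3
d(923, -1*510) + G(1310) = (1/3)*923 + (-589 + 1310) = 923/3 + 721 = 3086/3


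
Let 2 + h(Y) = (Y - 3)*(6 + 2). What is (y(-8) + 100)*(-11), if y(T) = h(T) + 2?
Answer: -132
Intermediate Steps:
h(Y) = -26 + 8*Y (h(Y) = -2 + (Y - 3)*(6 + 2) = -2 + (-3 + Y)*8 = -2 + (-24 + 8*Y) = -26 + 8*Y)
y(T) = -24 + 8*T (y(T) = (-26 + 8*T) + 2 = -24 + 8*T)
(y(-8) + 100)*(-11) = ((-24 + 8*(-8)) + 100)*(-11) = ((-24 - 64) + 100)*(-11) = (-88 + 100)*(-11) = 12*(-11) = -132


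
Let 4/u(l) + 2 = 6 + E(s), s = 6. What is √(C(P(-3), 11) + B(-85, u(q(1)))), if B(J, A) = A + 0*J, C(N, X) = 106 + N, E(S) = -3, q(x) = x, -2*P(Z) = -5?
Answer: 15*√2/2 ≈ 10.607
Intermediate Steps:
P(Z) = 5/2 (P(Z) = -½*(-5) = 5/2)
u(l) = 4 (u(l) = 4/(-2 + (6 - 3)) = 4/(-2 + 3) = 4/1 = 4*1 = 4)
B(J, A) = A (B(J, A) = A + 0 = A)
√(C(P(-3), 11) + B(-85, u(q(1)))) = √((106 + 5/2) + 4) = √(217/2 + 4) = √(225/2) = 15*√2/2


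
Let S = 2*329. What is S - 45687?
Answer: -45029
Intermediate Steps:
S = 658
S - 45687 = 658 - 45687 = -45029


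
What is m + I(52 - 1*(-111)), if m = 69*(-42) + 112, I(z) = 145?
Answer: -2641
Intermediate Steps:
m = -2786 (m = -2898 + 112 = -2786)
m + I(52 - 1*(-111)) = -2786 + 145 = -2641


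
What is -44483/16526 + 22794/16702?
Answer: -183130711/138008626 ≈ -1.3270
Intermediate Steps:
-44483/16526 + 22794/16702 = -44483*1/16526 + 22794*(1/16702) = -44483/16526 + 11397/8351 = -183130711/138008626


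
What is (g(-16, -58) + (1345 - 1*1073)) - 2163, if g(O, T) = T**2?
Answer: 1473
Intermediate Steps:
(g(-16, -58) + (1345 - 1*1073)) - 2163 = ((-58)**2 + (1345 - 1*1073)) - 2163 = (3364 + (1345 - 1073)) - 2163 = (3364 + 272) - 2163 = 3636 - 2163 = 1473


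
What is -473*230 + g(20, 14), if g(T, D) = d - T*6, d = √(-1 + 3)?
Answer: -108910 + √2 ≈ -1.0891e+5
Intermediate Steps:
d = √2 ≈ 1.4142
g(T, D) = √2 - 6*T (g(T, D) = √2 - T*6 = √2 - 6*T)
-473*230 + g(20, 14) = -473*230 + (√2 - 6*20) = -108790 + (√2 - 120) = -108790 + (-120 + √2) = -108910 + √2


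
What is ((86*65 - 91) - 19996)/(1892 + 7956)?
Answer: -14497/9848 ≈ -1.4721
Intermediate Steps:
((86*65 - 91) - 19996)/(1892 + 7956) = ((5590 - 91) - 19996)/9848 = (5499 - 19996)*(1/9848) = -14497*1/9848 = -14497/9848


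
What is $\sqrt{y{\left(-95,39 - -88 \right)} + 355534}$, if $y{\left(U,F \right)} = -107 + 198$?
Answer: $25 \sqrt{569} \approx 596.34$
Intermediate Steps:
$y{\left(U,F \right)} = 91$
$\sqrt{y{\left(-95,39 - -88 \right)} + 355534} = \sqrt{91 + 355534} = \sqrt{355625} = 25 \sqrt{569}$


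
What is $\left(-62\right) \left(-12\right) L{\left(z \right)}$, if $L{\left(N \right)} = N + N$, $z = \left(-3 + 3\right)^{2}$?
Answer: $0$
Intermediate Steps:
$z = 0$ ($z = 0^{2} = 0$)
$L{\left(N \right)} = 2 N$
$\left(-62\right) \left(-12\right) L{\left(z \right)} = \left(-62\right) \left(-12\right) 2 \cdot 0 = 744 \cdot 0 = 0$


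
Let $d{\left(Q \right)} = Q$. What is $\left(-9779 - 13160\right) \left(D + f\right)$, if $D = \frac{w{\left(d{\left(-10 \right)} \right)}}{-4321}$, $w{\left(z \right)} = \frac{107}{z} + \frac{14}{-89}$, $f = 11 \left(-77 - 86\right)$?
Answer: $\frac{5454192193037}{132610} \approx 4.113 \cdot 10^{7}$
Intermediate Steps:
$f = -1793$ ($f = 11 \left(-163\right) = -1793$)
$w{\left(z \right)} = - \frac{14}{89} + \frac{107}{z}$ ($w{\left(z \right)} = \frac{107}{z} + 14 \left(- \frac{1}{89}\right) = \frac{107}{z} - \frac{14}{89} = - \frac{14}{89} + \frac{107}{z}$)
$D = \frac{9663}{3845690}$ ($D = \frac{- \frac{14}{89} + \frac{107}{-10}}{-4321} = \left(- \frac{14}{89} + 107 \left(- \frac{1}{10}\right)\right) \left(- \frac{1}{4321}\right) = \left(- \frac{14}{89} - \frac{107}{10}\right) \left(- \frac{1}{4321}\right) = \left(- \frac{9663}{890}\right) \left(- \frac{1}{4321}\right) = \frac{9663}{3845690} \approx 0.0025127$)
$\left(-9779 - 13160\right) \left(D + f\right) = \left(-9779 - 13160\right) \left(\frac{9663}{3845690} - 1793\right) = \left(-22939\right) \left(- \frac{6895312507}{3845690}\right) = \frac{5454192193037}{132610}$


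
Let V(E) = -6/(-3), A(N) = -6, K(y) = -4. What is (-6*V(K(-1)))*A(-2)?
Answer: 72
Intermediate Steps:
V(E) = 2 (V(E) = -6*(-1/3) = 2)
(-6*V(K(-1)))*A(-2) = -6*2*(-6) = -12*(-6) = 72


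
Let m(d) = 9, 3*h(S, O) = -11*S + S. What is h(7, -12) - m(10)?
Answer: -97/3 ≈ -32.333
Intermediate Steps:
h(S, O) = -10*S/3 (h(S, O) = (-11*S + S)/3 = (-10*S)/3 = -10*S/3)
h(7, -12) - m(10) = -10/3*7 - 1*9 = -70/3 - 9 = -97/3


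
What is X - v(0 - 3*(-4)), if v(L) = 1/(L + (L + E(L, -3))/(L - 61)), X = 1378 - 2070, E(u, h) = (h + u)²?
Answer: -342589/495 ≈ -692.10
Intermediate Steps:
X = -692
v(L) = 1/(L + (L + (-3 + L)²)/(-61 + L)) (v(L) = 1/(L + (L + (-3 + L)²)/(L - 61)) = 1/(L + (L + (-3 + L)²)/(-61 + L)))
X - v(0 - 3*(-4)) = -692 - (-61 + (0 - 3*(-4)))/(9 - 66*(0 - 3*(-4)) + 2*(0 - 3*(-4))²) = -692 - (-61 + (0 + 12))/(9 - 66*(0 + 12) + 2*(0 + 12)²) = -692 - (-61 + 12)/(9 - 66*12 + 2*12²) = -692 - (-49)/(9 - 792 + 2*144) = -692 - (-49)/(9 - 792 + 288) = -692 - (-49)/(-495) = -692 - (-1)*(-49)/495 = -692 - 1*49/495 = -692 - 49/495 = -342589/495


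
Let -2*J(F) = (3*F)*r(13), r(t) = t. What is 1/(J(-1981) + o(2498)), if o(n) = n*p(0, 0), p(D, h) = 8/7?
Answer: 14/580781 ≈ 2.4105e-5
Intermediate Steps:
p(D, h) = 8/7 (p(D, h) = 8*(⅐) = 8/7)
J(F) = -39*F/2 (J(F) = -3*F*13/2 = -39*F/2)
o(n) = 8*n/7 (o(n) = n*(8/7) = 8*n/7)
1/(J(-1981) + o(2498)) = 1/(-39/2*(-1981) + (8/7)*2498) = 1/(77259/2 + 19984/7) = 1/(580781/14) = 14/580781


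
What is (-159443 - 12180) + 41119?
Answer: -130504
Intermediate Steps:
(-159443 - 12180) + 41119 = -171623 + 41119 = -130504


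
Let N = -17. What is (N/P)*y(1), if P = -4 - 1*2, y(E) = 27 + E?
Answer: 238/3 ≈ 79.333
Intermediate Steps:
P = -6 (P = -4 - 2 = -6)
(N/P)*y(1) = (-17/(-6))*(27 + 1) = -17*(-⅙)*28 = (17/6)*28 = 238/3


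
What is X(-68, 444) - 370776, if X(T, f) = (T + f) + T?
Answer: -370468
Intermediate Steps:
X(T, f) = f + 2*T
X(-68, 444) - 370776 = (444 + 2*(-68)) - 370776 = (444 - 136) - 370776 = 308 - 370776 = -370468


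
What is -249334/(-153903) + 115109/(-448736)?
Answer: 94169521397/69061816608 ≈ 1.3636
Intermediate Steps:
-249334/(-153903) + 115109/(-448736) = -249334*(-1/153903) + 115109*(-1/448736) = 249334/153903 - 115109/448736 = 94169521397/69061816608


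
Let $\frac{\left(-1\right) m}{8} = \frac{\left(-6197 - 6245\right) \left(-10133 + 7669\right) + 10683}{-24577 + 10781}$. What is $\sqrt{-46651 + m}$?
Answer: $\frac{i \sqrt{343395397893}}{3449} \approx 169.9 i$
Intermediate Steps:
$m = \frac{61335542}{3449}$ ($m = - 8 \frac{\left(-6197 - 6245\right) \left(-10133 + 7669\right) + 10683}{-24577 + 10781} = - 8 \frac{\left(-12442\right) \left(-2464\right) + 10683}{-13796} = - 8 \left(30657088 + 10683\right) \left(- \frac{1}{13796}\right) = - 8 \cdot 30667771 \left(- \frac{1}{13796}\right) = \left(-8\right) \left(- \frac{30667771}{13796}\right) = \frac{61335542}{3449} \approx 17784.0$)
$\sqrt{-46651 + m} = \sqrt{-46651 + \frac{61335542}{3449}} = \sqrt{- \frac{99563757}{3449}} = \frac{i \sqrt{343395397893}}{3449}$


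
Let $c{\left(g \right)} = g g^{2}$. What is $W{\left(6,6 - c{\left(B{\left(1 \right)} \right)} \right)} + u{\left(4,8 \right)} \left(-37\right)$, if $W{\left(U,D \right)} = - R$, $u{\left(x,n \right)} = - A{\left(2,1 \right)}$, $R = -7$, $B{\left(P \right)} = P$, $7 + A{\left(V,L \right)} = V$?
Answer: $-178$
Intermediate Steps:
$A{\left(V,L \right)} = -7 + V$
$c{\left(g \right)} = g^{3}$
$u{\left(x,n \right)} = 5$ ($u{\left(x,n \right)} = - (-7 + 2) = \left(-1\right) \left(-5\right) = 5$)
$W{\left(U,D \right)} = 7$ ($W{\left(U,D \right)} = \left(-1\right) \left(-7\right) = 7$)
$W{\left(6,6 - c{\left(B{\left(1 \right)} \right)} \right)} + u{\left(4,8 \right)} \left(-37\right) = 7 + 5 \left(-37\right) = 7 - 185 = -178$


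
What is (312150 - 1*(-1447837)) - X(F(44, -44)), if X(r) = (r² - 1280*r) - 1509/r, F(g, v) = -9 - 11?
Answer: 34678231/20 ≈ 1.7339e+6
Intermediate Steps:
F(g, v) = -20
X(r) = r² - 1509/r - 1280*r
(312150 - 1*(-1447837)) - X(F(44, -44)) = (312150 - 1*(-1447837)) - (-1509 + (-20)²*(-1280 - 20))/(-20) = (312150 + 1447837) - (-1)*(-1509 + 400*(-1300))/20 = 1759987 - (-1)*(-1509 - 520000)/20 = 1759987 - (-1)*(-521509)/20 = 1759987 - 1*521509/20 = 1759987 - 521509/20 = 34678231/20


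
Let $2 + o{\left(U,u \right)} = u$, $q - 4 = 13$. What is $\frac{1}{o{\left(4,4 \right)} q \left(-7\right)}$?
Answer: $- \frac{1}{238} \approx -0.0042017$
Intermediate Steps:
$q = 17$ ($q = 4 + 13 = 17$)
$o{\left(U,u \right)} = -2 + u$
$\frac{1}{o{\left(4,4 \right)} q \left(-7\right)} = \frac{1}{\left(-2 + 4\right) 17 \left(-7\right)} = \frac{1}{2 \cdot 17 \left(-7\right)} = \frac{1}{34 \left(-7\right)} = \frac{1}{-238} = - \frac{1}{238}$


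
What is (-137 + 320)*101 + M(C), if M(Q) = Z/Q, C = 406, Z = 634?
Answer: 3752366/203 ≈ 18485.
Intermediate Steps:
M(Q) = 634/Q
(-137 + 320)*101 + M(C) = (-137 + 320)*101 + 634/406 = 183*101 + 634*(1/406) = 18483 + 317/203 = 3752366/203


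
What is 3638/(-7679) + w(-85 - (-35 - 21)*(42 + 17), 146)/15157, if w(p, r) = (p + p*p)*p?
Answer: 11139727395218/5060461 ≈ 2.2013e+6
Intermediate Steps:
w(p, r) = p*(p + p²) (w(p, r) = (p + p²)*p = p*(p + p²))
3638/(-7679) + w(-85 - (-35 - 21)*(42 + 17), 146)/15157 = 3638/(-7679) + ((-85 - (-35 - 21)*(42 + 17))²*(1 + (-85 - (-35 - 21)*(42 + 17))))/15157 = 3638*(-1/7679) + ((-85 - (-56)*59)²*(1 + (-85 - (-56)*59)))*(1/15157) = -3638/7679 + ((-85 - 1*(-3304))²*(1 + (-85 - 1*(-3304))))*(1/15157) = -3638/7679 + ((-85 + 3304)²*(1 + (-85 + 3304)))*(1/15157) = -3638/7679 + (3219²*(1 + 3219))*(1/15157) = -3638/7679 + (10361961*3220)*(1/15157) = -3638/7679 + 33365514420*(1/15157) = -3638/7679 + 1450674540/659 = 11139727395218/5060461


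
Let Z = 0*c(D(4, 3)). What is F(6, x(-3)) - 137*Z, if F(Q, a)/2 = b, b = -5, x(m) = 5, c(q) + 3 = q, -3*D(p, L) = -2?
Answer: -10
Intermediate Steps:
D(p, L) = ⅔ (D(p, L) = -⅓*(-2) = ⅔)
c(q) = -3 + q
F(Q, a) = -10 (F(Q, a) = 2*(-5) = -10)
Z = 0 (Z = 0*(-3 + ⅔) = 0*(-7/3) = 0)
F(6, x(-3)) - 137*Z = -10 - 137*0 = -10 + 0 = -10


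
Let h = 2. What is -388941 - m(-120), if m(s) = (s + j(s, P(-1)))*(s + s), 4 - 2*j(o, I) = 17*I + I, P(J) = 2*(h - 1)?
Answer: -421581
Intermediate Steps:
P(J) = 2 (P(J) = 2*(2 - 1) = 2*1 = 2)
j(o, I) = 2 - 9*I (j(o, I) = 2 - (17*I + I)/2 = 2 - 9*I)
m(s) = 2*s*(-16 + s) (m(s) = (s + (2 - 9*2))*(s + s) = (s + (2 - 18))*(2*s) = (s - 16)*(2*s) = (-16 + s)*(2*s) = 2*s*(-16 + s))
-388941 - m(-120) = -388941 - 2*(-120)*(-16 - 120) = -388941 - 2*(-120)*(-136) = -388941 - 1*32640 = -388941 - 32640 = -421581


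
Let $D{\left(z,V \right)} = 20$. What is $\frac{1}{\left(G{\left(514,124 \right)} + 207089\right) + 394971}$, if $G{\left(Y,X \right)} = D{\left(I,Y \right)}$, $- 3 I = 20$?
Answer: $\frac{1}{602080} \approx 1.6609 \cdot 10^{-6}$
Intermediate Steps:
$I = - \frac{20}{3}$ ($I = \left(- \frac{1}{3}\right) 20 = - \frac{20}{3} \approx -6.6667$)
$G{\left(Y,X \right)} = 20$
$\frac{1}{\left(G{\left(514,124 \right)} + 207089\right) + 394971} = \frac{1}{\left(20 + 207089\right) + 394971} = \frac{1}{207109 + 394971} = \frac{1}{602080}$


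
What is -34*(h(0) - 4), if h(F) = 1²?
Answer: 102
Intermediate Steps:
h(F) = 1
-34*(h(0) - 4) = -34*(1 - 4) = -34*(-3) = 102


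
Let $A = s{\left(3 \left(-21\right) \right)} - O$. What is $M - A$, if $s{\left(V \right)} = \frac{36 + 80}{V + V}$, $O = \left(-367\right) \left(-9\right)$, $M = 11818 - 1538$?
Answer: $\frac{855787}{63} \approx 13584.0$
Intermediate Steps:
$M = 10280$ ($M = 11818 - 1538 = 10280$)
$O = 3303$
$s{\left(V \right)} = \frac{58}{V}$ ($s{\left(V \right)} = \frac{116}{2 V} = 116 \frac{1}{2 V} = \frac{58}{V}$)
$A = - \frac{208147}{63}$ ($A = \frac{58}{3 \left(-21\right)} - 3303 = \frac{58}{-63} - 3303 = 58 \left(- \frac{1}{63}\right) - 3303 = - \frac{58}{63} - 3303 = - \frac{208147}{63} \approx -3303.9$)
$M - A = 10280 - - \frac{208147}{63} = 10280 + \frac{208147}{63} = \frac{855787}{63}$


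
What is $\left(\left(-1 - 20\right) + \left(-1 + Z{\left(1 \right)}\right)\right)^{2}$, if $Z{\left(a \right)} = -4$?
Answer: $676$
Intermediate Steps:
$\left(\left(-1 - 20\right) + \left(-1 + Z{\left(1 \right)}\right)\right)^{2} = \left(\left(-1 - 20\right) - 5\right)^{2} = \left(-21 - 5\right)^{2} = \left(-26\right)^{2} = 676$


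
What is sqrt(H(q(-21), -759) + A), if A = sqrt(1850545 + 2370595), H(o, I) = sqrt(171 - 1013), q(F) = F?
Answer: sqrt(2*sqrt(1055285) + I*sqrt(842)) ≈ 45.328 + 0.3201*I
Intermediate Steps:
H(o, I) = I*sqrt(842) (H(o, I) = sqrt(-842) = I*sqrt(842))
A = 2*sqrt(1055285) (A = sqrt(4221140) = 2*sqrt(1055285) ≈ 2054.5)
sqrt(H(q(-21), -759) + A) = sqrt(I*sqrt(842) + 2*sqrt(1055285)) = sqrt(2*sqrt(1055285) + I*sqrt(842))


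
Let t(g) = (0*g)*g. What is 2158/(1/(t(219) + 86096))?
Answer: 185795168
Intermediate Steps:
t(g) = 0 (t(g) = 0*g = 0)
2158/(1/(t(219) + 86096)) = 2158/(1/(0 + 86096)) = 2158/(1/86096) = 2158*86096 = 185795168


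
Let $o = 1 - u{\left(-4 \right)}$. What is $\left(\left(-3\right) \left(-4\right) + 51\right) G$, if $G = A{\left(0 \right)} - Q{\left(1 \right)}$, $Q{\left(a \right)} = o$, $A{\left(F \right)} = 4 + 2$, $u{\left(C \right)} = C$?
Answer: $63$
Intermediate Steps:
$A{\left(F \right)} = 6$
$o = 5$ ($o = 1 - -4 = 1 + 4 = 5$)
$Q{\left(a \right)} = 5$
$G = 1$ ($G = 6 - 5 = 1$)
$\left(\left(-3\right) \left(-4\right) + 51\right) G = \left(\left(-3\right) \left(-4\right) + 51\right) 1 = \left(12 + 51\right) 1 = 63 \cdot 1 = 63$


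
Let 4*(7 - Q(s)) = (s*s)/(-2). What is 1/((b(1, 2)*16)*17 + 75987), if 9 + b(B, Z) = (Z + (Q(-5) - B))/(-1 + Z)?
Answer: 1/76565 ≈ 1.3061e-5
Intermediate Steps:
Q(s) = 7 + s²/8 (Q(s) = 7 - s*s/(4*(-2)) = 7 - s²*(-1)/(4*2) = 7 - (-1)*s²/8 = 7 + s²/8)
b(B, Z) = -9 + (81/8 + Z - B)/(-1 + Z) (b(B, Z) = -9 + (Z + ((7 + (⅛)*(-5)²) - B))/(-1 + Z) = -9 + (Z + ((7 + (⅛)*25) - B))/(-1 + Z) = -9 + (Z + ((7 + 25/8) - B))/(-1 + Z) = -9 + (Z + (81/8 - B))/(-1 + Z) = -9 + (81/8 + Z - B)/(-1 + Z))
1/((b(1, 2)*16)*17 + 75987) = 1/((((153/8 - 1*1 - 8*2)/(-1 + 2))*16)*17 + 75987) = 1/((((153/8 - 1 - 16)/1)*16)*17 + 75987) = 1/(((1*(17/8))*16)*17 + 75987) = 1/(((17/8)*16)*17 + 75987) = 1/(34*17 + 75987) = 1/(578 + 75987) = 1/76565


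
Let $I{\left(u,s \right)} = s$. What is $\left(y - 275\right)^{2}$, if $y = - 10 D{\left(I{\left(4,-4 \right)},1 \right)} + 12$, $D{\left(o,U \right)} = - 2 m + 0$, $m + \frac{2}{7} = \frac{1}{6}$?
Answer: $\frac{31058329}{441} \approx 70427.0$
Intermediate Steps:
$m = - \frac{5}{42}$ ($m = - \frac{2}{7} + \frac{1}{6} = - \frac{5}{42} \approx -0.11905$)
$D{\left(o,U \right)} = \frac{5}{21}$ ($D{\left(o,U \right)} = \left(-2\right) \left(- \frac{5}{42}\right) + 0 = \frac{5}{21} + 0 = \frac{5}{21}$)
$y = \frac{202}{21}$ ($y = \left(-10\right) \frac{5}{21} + 12 = - \frac{50}{21} + 12 = \frac{202}{21} \approx 9.619$)
$\left(y - 275\right)^{2} = \left(\frac{202}{21} - 275\right)^{2} = \left(- \frac{5573}{21}\right)^{2} = \frac{31058329}{441}$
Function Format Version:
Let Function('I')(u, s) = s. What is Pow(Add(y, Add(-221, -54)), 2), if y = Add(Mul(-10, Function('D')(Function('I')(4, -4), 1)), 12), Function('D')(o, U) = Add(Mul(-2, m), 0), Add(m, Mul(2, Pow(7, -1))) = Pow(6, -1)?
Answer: Rational(31058329, 441) ≈ 70427.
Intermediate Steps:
m = Rational(-5, 42) (m = Add(Rational(-2, 7), Pow(6, -1)) = Add(Rational(-2, 7), Rational(1, 6)) = Rational(-5, 42) ≈ -0.11905)
Function('D')(o, U) = Rational(5, 21) (Function('D')(o, U) = Add(Mul(-2, Rational(-5, 42)), 0) = Add(Rational(5, 21), 0) = Rational(5, 21))
y = Rational(202, 21) (y = Add(Mul(-10, Rational(5, 21)), 12) = Add(Rational(-50, 21), 12) = Rational(202, 21) ≈ 9.6190)
Pow(Add(y, Add(-221, -54)), 2) = Pow(Add(Rational(202, 21), Add(-221, -54)), 2) = Pow(Add(Rational(202, 21), -275), 2) = Pow(Rational(-5573, 21), 2) = Rational(31058329, 441)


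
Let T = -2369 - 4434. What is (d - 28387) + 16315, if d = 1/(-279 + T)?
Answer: -85493905/7082 ≈ -12072.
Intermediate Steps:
T = -6803
d = -1/7082 (d = 1/(-279 - 6803) = 1/(-7082) = -1/7082 ≈ -0.00014120)
(d - 28387) + 16315 = (-1/7082 - 28387) + 16315 = -201036735/7082 + 16315 = -85493905/7082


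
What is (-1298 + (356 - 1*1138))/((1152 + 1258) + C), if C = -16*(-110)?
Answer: -208/417 ≈ -0.49880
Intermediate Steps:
C = 1760
(-1298 + (356 - 1*1138))/((1152 + 1258) + C) = (-1298 + (356 - 1*1138))/((1152 + 1258) + 1760) = (-1298 + (356 - 1138))/(2410 + 1760) = (-1298 - 782)/4170 = -2080*1/4170 = -208/417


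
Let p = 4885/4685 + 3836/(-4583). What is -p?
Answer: -883259/4294271 ≈ -0.20568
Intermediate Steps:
p = 883259/4294271 (p = 4885*(1/4685) + 3836*(-1/4583) = 977/937 - 3836/4583 = 883259/4294271 ≈ 0.20568)
-p = -1*883259/4294271 = -883259/4294271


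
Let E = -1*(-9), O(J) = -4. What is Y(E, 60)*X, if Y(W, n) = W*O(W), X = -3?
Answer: 108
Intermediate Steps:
E = 9
Y(W, n) = -4*W (Y(W, n) = W*(-4) = -4*W)
Y(E, 60)*X = -4*9*(-3) = -36*(-3) = 108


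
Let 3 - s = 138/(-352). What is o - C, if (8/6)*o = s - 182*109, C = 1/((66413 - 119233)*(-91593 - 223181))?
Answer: -21765307440880543/1463119915840 ≈ -14876.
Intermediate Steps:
C = 1/16626362680 (C = 1/(-52820*(-314774)) = 1/16626362680 ≈ 6.0145e-11)
s = 597/176 (s = 3 - 138/(-352) = 3 - 138*(-1)/352 = 3 - 1*(-69/176) = 3 + 69/176 = 597/176 ≈ 3.3920)
o = -10472673/704 (o = 3*(597/176 - 182*109)/4 = 3*(597/176 - 19838)/4 = (¾)*(-3490891/176) = -10472673/704 ≈ -14876.)
o - C = -10472673/704 - 1*1/16626362680 = -10472673/704 - 1/16626362680 = -21765307440880543/1463119915840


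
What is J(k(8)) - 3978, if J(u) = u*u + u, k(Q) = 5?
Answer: -3948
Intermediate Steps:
J(u) = u + u**2 (J(u) = u**2 + u = u + u**2)
J(k(8)) - 3978 = 5*(1 + 5) - 3978 = 5*6 - 3978 = 30 - 3978 = -3948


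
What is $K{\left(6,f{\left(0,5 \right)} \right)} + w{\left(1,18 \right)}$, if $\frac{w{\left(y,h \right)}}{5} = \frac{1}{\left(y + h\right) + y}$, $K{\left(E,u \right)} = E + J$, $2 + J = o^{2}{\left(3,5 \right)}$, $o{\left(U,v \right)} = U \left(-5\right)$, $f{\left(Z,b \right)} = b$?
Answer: $\frac{917}{4} \approx 229.25$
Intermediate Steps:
$o{\left(U,v \right)} = - 5 U$
$J = 223$ ($J = -2 + \left(\left(-5\right) 3\right)^{2} = -2 + \left(-15\right)^{2} = -2 + 225 = 223$)
$K{\left(E,u \right)} = 223 + E$ ($K{\left(E,u \right)} = E + 223 = 223 + E$)
$w{\left(y,h \right)} = \frac{5}{h + 2 y}$ ($w{\left(y,h \right)} = \frac{5}{\left(y + h\right) + y} = \frac{5}{\left(h + y\right) + y} = \frac{5}{h + 2 y}$)
$K{\left(6,f{\left(0,5 \right)} \right)} + w{\left(1,18 \right)} = \left(223 + 6\right) + \frac{5}{18 + 2 \cdot 1} = 229 + \frac{5}{18 + 2} = 229 + \frac{5}{20} = 229 + 5 \cdot \frac{1}{20} = 229 + \frac{1}{4} = \frac{917}{4}$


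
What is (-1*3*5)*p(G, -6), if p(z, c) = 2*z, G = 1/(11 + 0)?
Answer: -30/11 ≈ -2.7273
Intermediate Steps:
G = 1/11 ≈ 0.090909
(-1*3*5)*p(G, -6) = (-1*3*5)*(2*(1/11)) = -3*5*(2/11) = -15*2/11 = -30/11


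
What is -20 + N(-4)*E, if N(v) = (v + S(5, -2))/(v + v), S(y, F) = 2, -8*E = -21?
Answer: -619/32 ≈ -19.344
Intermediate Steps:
E = 21/8 (E = -1/8*(-21) = 21/8 ≈ 2.6250)
N(v) = (2 + v)/(2*v) (N(v) = (v + 2)/(v + v) = (2 + v)/((2*v)) = (2 + v)*(1/(2*v)) = (2 + v)/(2*v))
-20 + N(-4)*E = -20 + ((1/2)*(2 - 4)/(-4))*(21/8) = -20 + ((1/2)*(-1/4)*(-2))*(21/8) = -20 + (1/4)*(21/8) = -20 + 21/32 = -619/32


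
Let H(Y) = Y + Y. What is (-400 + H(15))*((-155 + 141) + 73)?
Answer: -21830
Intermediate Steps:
H(Y) = 2*Y
(-400 + H(15))*((-155 + 141) + 73) = (-400 + 2*15)*((-155 + 141) + 73) = (-400 + 30)*(-14 + 73) = -370*59 = -21830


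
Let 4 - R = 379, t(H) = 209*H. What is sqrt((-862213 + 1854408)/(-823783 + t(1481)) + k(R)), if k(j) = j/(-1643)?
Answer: I*sqrt(1214428848073690470)/844919322 ≈ 1.3043*I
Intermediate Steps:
R = -375 (R = 4 - 1*379 = 4 - 379 = -375)
k(j) = -j/1643 (k(j) = j*(-1/1643) = -j/1643)
sqrt((-862213 + 1854408)/(-823783 + t(1481)) + k(R)) = sqrt((-862213 + 1854408)/(-823783 + 209*1481) - 1/1643*(-375)) = sqrt(992195/(-823783 + 309529) + 375/1643) = sqrt(992195/(-514254) + 375/1643) = sqrt(992195*(-1/514254) + 375/1643) = sqrt(-992195/514254 + 375/1643) = sqrt(-1437331135/844919322) = I*sqrt(1214428848073690470)/844919322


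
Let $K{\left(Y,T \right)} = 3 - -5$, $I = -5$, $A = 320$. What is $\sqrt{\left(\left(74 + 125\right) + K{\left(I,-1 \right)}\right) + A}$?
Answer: $\sqrt{527} \approx 22.956$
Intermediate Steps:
$K{\left(Y,T \right)} = 8$ ($K{\left(Y,T \right)} = 3 + 5 = 8$)
$\sqrt{\left(\left(74 + 125\right) + K{\left(I,-1 \right)}\right) + A} = \sqrt{\left(\left(74 + 125\right) + 8\right) + 320} = \sqrt{\left(199 + 8\right) + 320} = \sqrt{207 + 320} = \sqrt{527}$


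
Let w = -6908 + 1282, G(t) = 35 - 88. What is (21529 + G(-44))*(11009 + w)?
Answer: 115605308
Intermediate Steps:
G(t) = -53
w = -5626
(21529 + G(-44))*(11009 + w) = (21529 - 53)*(11009 - 5626) = 21476*5383 = 115605308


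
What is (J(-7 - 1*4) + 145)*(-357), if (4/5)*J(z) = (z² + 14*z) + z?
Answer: -32130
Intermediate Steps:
J(z) = 5*z²/4 + 75*z/4 (J(z) = 5*((z² + 14*z) + z)/4 = 5*(z² + 15*z)/4 = 5*z²/4 + 75*z/4)
(J(-7 - 1*4) + 145)*(-357) = (5*(-7 - 1*4)*(15 + (-7 - 1*4))/4 + 145)*(-357) = (5*(-7 - 4)*(15 + (-7 - 4))/4 + 145)*(-357) = ((5/4)*(-11)*(15 - 11) + 145)*(-357) = ((5/4)*(-11)*4 + 145)*(-357) = (-55 + 145)*(-357) = 90*(-357) = -32130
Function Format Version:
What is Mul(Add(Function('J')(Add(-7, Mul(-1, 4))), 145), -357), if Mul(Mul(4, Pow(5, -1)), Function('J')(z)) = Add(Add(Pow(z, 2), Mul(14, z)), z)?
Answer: -32130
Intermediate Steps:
Function('J')(z) = Add(Mul(Rational(5, 4), Pow(z, 2)), Mul(Rational(75, 4), z)) (Function('J')(z) = Mul(Rational(5, 4), Add(Add(Pow(z, 2), Mul(14, z)), z)) = Mul(Rational(5, 4), Add(Pow(z, 2), Mul(15, z))) = Add(Mul(Rational(5, 4), Pow(z, 2)), Mul(Rational(75, 4), z)))
Mul(Add(Function('J')(Add(-7, Mul(-1, 4))), 145), -357) = Mul(Add(Mul(Rational(5, 4), Add(-7, Mul(-1, 4)), Add(15, Add(-7, Mul(-1, 4)))), 145), -357) = Mul(Add(Mul(Rational(5, 4), Add(-7, -4), Add(15, Add(-7, -4))), 145), -357) = Mul(Add(Mul(Rational(5, 4), -11, Add(15, -11)), 145), -357) = Mul(Add(Mul(Rational(5, 4), -11, 4), 145), -357) = Mul(Add(-55, 145), -357) = Mul(90, -357) = -32130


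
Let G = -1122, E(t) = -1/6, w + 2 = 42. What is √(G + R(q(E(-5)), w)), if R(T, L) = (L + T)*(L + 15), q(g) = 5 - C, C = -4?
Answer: 11*√13 ≈ 39.661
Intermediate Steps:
w = 40 (w = -2 + 42 = 40)
E(t) = -⅙ (E(t) = -1*⅙ = -⅙)
q(g) = 9 (q(g) = 5 - 1*(-4) = 5 + 4 = 9)
R(T, L) = (15 + L)*(L + T) (R(T, L) = (L + T)*(15 + L) = (15 + L)*(L + T))
√(G + R(q(E(-5)), w)) = √(-1122 + (40² + 15*40 + 15*9 + 40*9)) = √(-1122 + (1600 + 600 + 135 + 360)) = √(-1122 + 2695) = √1573 = 11*√13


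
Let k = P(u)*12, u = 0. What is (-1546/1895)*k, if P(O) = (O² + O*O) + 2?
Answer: -37104/1895 ≈ -19.580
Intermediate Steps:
P(O) = 2 + 2*O² (P(O) = (O² + O²) + 2 = 2*O² + 2 = 2 + 2*O²)
k = 24 (k = (2 + 2*0²)*12 = (2 + 2*0)*12 = (2 + 0)*12 = 2*12 = 24)
(-1546/1895)*k = -1546/1895*24 = -37104/1895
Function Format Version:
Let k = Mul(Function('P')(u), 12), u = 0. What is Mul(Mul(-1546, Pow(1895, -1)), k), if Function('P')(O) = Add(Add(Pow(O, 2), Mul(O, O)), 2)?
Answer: Rational(-37104, 1895) ≈ -19.580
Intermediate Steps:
Function('P')(O) = Add(2, Mul(2, Pow(O, 2))) (Function('P')(O) = Add(Add(Pow(O, 2), Pow(O, 2)), 2) = Add(Mul(2, Pow(O, 2)), 2) = Add(2, Mul(2, Pow(O, 2))))
k = 24 (k = Mul(Add(2, Mul(2, Pow(0, 2))), 12) = Mul(Add(2, Mul(2, 0)), 12) = Mul(Add(2, 0), 12) = Mul(2, 12) = 24)
Mul(Mul(-1546, Pow(1895, -1)), k) = Mul(Mul(-1546, Pow(1895, -1)), 24) = Mul(Mul(-1546, Rational(1, 1895)), 24) = Mul(Rational(-1546, 1895), 24) = Rational(-37104, 1895)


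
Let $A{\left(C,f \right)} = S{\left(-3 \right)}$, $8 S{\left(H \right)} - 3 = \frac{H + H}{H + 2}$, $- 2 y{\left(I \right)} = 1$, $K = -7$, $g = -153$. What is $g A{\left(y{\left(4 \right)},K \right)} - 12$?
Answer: $- \frac{1473}{8} \approx -184.13$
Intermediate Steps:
$y{\left(I \right)} = - \frac{1}{2}$ ($y{\left(I \right)} = \left(- \frac{1}{2}\right) 1 = - \frac{1}{2}$)
$S{\left(H \right)} = \frac{3}{8} + \frac{H}{4 \left(2 + H\right)}$ ($S{\left(H \right)} = \frac{3}{8} + \frac{\left(H + H\right) \frac{1}{H + 2}}{8} = \frac{3}{8} + \frac{2 H \frac{1}{2 + H}}{8} = \frac{3}{8} + \frac{H}{4 \left(2 + H\right)}$)
$A{\left(C,f \right)} = \frac{9}{8}$ ($A{\left(C,f \right)} = \frac{6 + 5 \left(-3\right)}{8 \left(2 - 3\right)} = \frac{6 - 15}{8 \left(-1\right)} = \frac{1}{8} \left(-1\right) \left(-9\right) = \frac{9}{8}$)
$g A{\left(y{\left(4 \right)},K \right)} - 12 = \left(-153\right) \frac{9}{8} - 12 = - \frac{1377}{8} - 12 = - \frac{1473}{8}$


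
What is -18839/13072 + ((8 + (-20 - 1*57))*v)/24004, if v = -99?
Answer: -90729131/78445072 ≈ -1.1566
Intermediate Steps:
-18839/13072 + ((8 + (-20 - 1*57))*v)/24004 = -18839/13072 + ((8 + (-20 - 1*57))*(-99))/24004 = -18839*1/13072 + ((8 + (-20 - 57))*(-99))*(1/24004) = -18839/13072 + ((8 - 77)*(-99))*(1/24004) = -18839/13072 - 69*(-99)*(1/24004) = -18839/13072 + 6831*(1/24004) = -18839/13072 + 6831/24004 = -90729131/78445072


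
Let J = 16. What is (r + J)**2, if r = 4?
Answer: 400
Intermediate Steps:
(r + J)**2 = (4 + 16)**2 = 20**2 = 400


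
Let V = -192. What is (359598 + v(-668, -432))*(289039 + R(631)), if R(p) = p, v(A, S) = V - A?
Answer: 104302635580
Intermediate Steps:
v(A, S) = -192 - A
(359598 + v(-668, -432))*(289039 + R(631)) = (359598 + (-192 - 1*(-668)))*(289039 + 631) = (359598 + (-192 + 668))*289670 = (359598 + 476)*289670 = 360074*289670 = 104302635580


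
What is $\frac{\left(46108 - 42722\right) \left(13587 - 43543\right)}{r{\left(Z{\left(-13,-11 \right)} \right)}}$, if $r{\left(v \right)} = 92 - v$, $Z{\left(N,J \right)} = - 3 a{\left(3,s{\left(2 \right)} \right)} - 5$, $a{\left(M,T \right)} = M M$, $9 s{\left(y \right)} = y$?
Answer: $- \frac{25357754}{31} \approx -8.1799 \cdot 10^{5}$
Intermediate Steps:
$s{\left(y \right)} = \frac{y}{9}$
$a{\left(M,T \right)} = M^{2}$
$Z{\left(N,J \right)} = -32$ ($Z{\left(N,J \right)} = - 3 \cdot 3^{2} - 5 = \left(-3\right) 9 - 5 = -27 - 5 = -32$)
$\frac{\left(46108 - 42722\right) \left(13587 - 43543\right)}{r{\left(Z{\left(-13,-11 \right)} \right)}} = \frac{\left(46108 - 42722\right) \left(13587 - 43543\right)}{92 - -32} = \frac{3386 \left(-29956\right)}{92 + 32} = - \frac{101431016}{124} = \left(-101431016\right) \frac{1}{124} = - \frac{25357754}{31}$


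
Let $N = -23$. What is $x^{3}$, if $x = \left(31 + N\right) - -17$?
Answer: $15625$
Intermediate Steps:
$x = 25$ ($x = \left(31 - 23\right) - -17 = 8 + 17 = 25$)
$x^{3} = 25^{3} = 15625$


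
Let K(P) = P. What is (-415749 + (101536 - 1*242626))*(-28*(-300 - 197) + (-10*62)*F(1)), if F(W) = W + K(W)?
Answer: -7058491164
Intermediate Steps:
F(W) = 2*W (F(W) = W + W = 2*W)
(-415749 + (101536 - 1*242626))*(-28*(-300 - 197) + (-10*62)*F(1)) = (-415749 + (101536 - 1*242626))*(-28*(-300 - 197) + (-10*62)*(2*1)) = (-415749 + (101536 - 242626))*(-28*(-497) - 620*2) = (-415749 - 141090)*(13916 - 1240) = -556839*12676 = -7058491164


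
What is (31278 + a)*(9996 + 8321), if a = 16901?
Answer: 882494743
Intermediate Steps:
(31278 + a)*(9996 + 8321) = (31278 + 16901)*(9996 + 8321) = 48179*18317 = 882494743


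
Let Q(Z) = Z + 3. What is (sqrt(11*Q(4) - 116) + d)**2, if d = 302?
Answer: (302 + I*sqrt(39))**2 ≈ 91165.0 + 3772.0*I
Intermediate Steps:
Q(Z) = 3 + Z
(sqrt(11*Q(4) - 116) + d)**2 = (sqrt(11*(3 + 4) - 116) + 302)**2 = (sqrt(11*7 - 116) + 302)**2 = (sqrt(77 - 116) + 302)**2 = (sqrt(-39) + 302)**2 = (I*sqrt(39) + 302)**2 = (302 + I*sqrt(39))**2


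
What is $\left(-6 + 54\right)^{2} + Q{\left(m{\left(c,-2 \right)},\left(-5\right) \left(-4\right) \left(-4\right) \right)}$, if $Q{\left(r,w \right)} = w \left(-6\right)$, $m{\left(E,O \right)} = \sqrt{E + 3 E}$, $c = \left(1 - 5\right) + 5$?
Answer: $2784$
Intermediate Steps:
$c = 1$ ($c = -4 + 5 = 1$)
$m{\left(E,O \right)} = 2 \sqrt{E}$ ($m{\left(E,O \right)} = \sqrt{4 E} = 2 \sqrt{E}$)
$Q{\left(r,w \right)} = - 6 w$
$\left(-6 + 54\right)^{2} + Q{\left(m{\left(c,-2 \right)},\left(-5\right) \left(-4\right) \left(-4\right) \right)} = \left(-6 + 54\right)^{2} - 6 \left(-5\right) \left(-4\right) \left(-4\right) = 48^{2} - 6 \cdot 20 \left(-4\right) = 2304 - -480 = 2304 + 480 = 2784$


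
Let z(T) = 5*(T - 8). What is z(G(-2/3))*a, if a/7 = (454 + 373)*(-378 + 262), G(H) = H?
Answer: 87298120/3 ≈ 2.9099e+7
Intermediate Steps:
z(T) = -40 + 5*T (z(T) = 5*(-8 + T) = -40 + 5*T)
a = -671524 (a = 7*((454 + 373)*(-378 + 262)) = 7*(827*(-116)) = 7*(-95932) = -671524)
z(G(-2/3))*a = (-40 + 5*(-2/3))*(-671524) = (-40 + 5*(-2*⅓))*(-671524) = (-40 + 5*(-⅔))*(-671524) = (-40 - 10/3)*(-671524) = -130/3*(-671524) = 87298120/3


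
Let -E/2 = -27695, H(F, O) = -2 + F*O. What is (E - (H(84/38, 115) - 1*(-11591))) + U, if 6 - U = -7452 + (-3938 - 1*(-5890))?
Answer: 932003/19 ≈ 49053.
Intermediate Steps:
U = 5506 (U = 6 - (-7452 + (-3938 - 1*(-5890))) = 6 - (-7452 + (-3938 + 5890)) = 6 - (-7452 + 1952) = 6 - 1*(-5500) = 6 + 5500 = 5506)
E = 55390 (E = -2*(-27695) = 55390)
(E - (H(84/38, 115) - 1*(-11591))) + U = (55390 - ((-2 + (84/38)*115) - 1*(-11591))) + 5506 = (55390 - ((-2 + (84*(1/38))*115) + 11591)) + 5506 = (55390 - ((-2 + (42/19)*115) + 11591)) + 5506 = (55390 - ((-2 + 4830/19) + 11591)) + 5506 = (55390 - (4792/19 + 11591)) + 5506 = (55390 - 1*225021/19) + 5506 = (55390 - 225021/19) + 5506 = 827389/19 + 5506 = 932003/19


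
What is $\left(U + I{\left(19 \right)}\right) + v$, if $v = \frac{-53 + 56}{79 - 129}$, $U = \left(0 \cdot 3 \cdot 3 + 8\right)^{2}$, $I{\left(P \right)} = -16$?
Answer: $\frac{2397}{50} \approx 47.94$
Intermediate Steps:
$U = 64$ ($U = \left(0 \cdot 3 + 8\right)^{2} = \left(0 + 8\right)^{2} = 8^{2} = 64$)
$v = - \frac{3}{50}$ ($v = \frac{3}{-50} = 3 \left(- \frac{1}{50}\right) = - \frac{3}{50} \approx -0.06$)
$\left(U + I{\left(19 \right)}\right) + v = \left(64 - 16\right) - \frac{3}{50} = 48 - \frac{3}{50} = \frac{2397}{50}$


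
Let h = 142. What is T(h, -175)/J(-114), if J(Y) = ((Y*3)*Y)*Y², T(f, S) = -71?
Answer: -71/506688048 ≈ -1.4013e-7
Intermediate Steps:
J(Y) = 3*Y⁴ (J(Y) = ((3*Y)*Y)*Y² = (3*Y²)*Y² = 3*Y⁴)
T(h, -175)/J(-114) = -71/(3*(-114)⁴) = -71/(3*168896016) = -71/506688048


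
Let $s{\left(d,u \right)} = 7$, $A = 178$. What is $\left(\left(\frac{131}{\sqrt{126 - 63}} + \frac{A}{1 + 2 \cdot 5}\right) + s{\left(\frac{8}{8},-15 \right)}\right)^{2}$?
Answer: $\frac{6173056}{7623} + \frac{22270 \sqrt{7}}{77} \approx 1575.0$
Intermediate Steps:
$\left(\left(\frac{131}{\sqrt{126 - 63}} + \frac{A}{1 + 2 \cdot 5}\right) + s{\left(\frac{8}{8},-15 \right)}\right)^{2} = \left(\left(\frac{131}{\sqrt{126 - 63}} + \frac{178}{1 + 2 \cdot 5}\right) + 7\right)^{2} = \left(\left(\frac{131}{\sqrt{63}} + \frac{178}{1 + 10}\right) + 7\right)^{2} = \left(\left(\frac{131}{3 \sqrt{7}} + \frac{178}{11}\right) + 7\right)^{2} = \left(\left(131 \frac{\sqrt{7}}{21} + 178 \cdot \frac{1}{11}\right) + 7\right)^{2} = \left(\left(\frac{131 \sqrt{7}}{21} + \frac{178}{11}\right) + 7\right)^{2} = \left(\left(\frac{178}{11} + \frac{131 \sqrt{7}}{21}\right) + 7\right)^{2} = \left(\frac{255}{11} + \frac{131 \sqrt{7}}{21}\right)^{2}$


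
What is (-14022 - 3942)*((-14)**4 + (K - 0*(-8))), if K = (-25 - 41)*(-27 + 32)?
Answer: -684176904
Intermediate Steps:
K = -330 (K = -66*5 = -330)
(-14022 - 3942)*((-14)**4 + (K - 0*(-8))) = (-14022 - 3942)*((-14)**4 + (-330 - 0*(-8))) = -17964*(38416 + (-330 - 8*0)) = -17964*(38416 + (-330 + 0)) = -17964*(38416 - 330) = -17964*38086 = -684176904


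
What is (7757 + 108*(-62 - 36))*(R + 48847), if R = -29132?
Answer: -55734305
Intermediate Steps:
(7757 + 108*(-62 - 36))*(R + 48847) = (7757 + 108*(-62 - 36))*(-29132 + 48847) = (7757 + 108*(-98))*19715 = (7757 - 10584)*19715 = -2827*19715 = -55734305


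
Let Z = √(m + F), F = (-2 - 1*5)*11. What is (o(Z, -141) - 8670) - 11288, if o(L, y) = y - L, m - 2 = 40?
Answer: -20099 - I*√35 ≈ -20099.0 - 5.9161*I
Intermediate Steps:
m = 42 (m = 2 + 40 = 42)
F = -77 (F = (-2 - 5)*11 = -7*11 = -77)
Z = I*√35 (Z = √(42 - 77) = √(-35) = I*√35 ≈ 5.9161*I)
(o(Z, -141) - 8670) - 11288 = ((-141 - I*√35) - 8670) - 11288 = (-8811 - I*√35) - 11288 = -20099 - I*√35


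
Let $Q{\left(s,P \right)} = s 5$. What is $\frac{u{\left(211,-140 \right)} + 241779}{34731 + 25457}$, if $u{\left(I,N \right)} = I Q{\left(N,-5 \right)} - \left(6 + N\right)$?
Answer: $\frac{94213}{60188} \approx 1.5653$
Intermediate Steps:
$Q{\left(s,P \right)} = 5 s$
$u{\left(I,N \right)} = -6 - N + 5 I N$ ($u{\left(I,N \right)} = I 5 N - \left(6 + N\right) = 5 I N - \left(6 + N\right) = -6 - N + 5 I N$)
$\frac{u{\left(211,-140 \right)} + 241779}{34731 + 25457} = \frac{\left(-6 - -140 + 5 \cdot 211 \left(-140\right)\right) + 241779}{34731 + 25457} = \frac{\left(-6 + 140 - 147700\right) + 241779}{60188} = \left(-147566 + 241779\right) \frac{1}{60188} = 94213 \cdot \frac{1}{60188} = \frac{94213}{60188}$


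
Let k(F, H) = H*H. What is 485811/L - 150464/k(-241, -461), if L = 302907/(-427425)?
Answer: -14709852199378841/21458032849 ≈ -6.8552e+5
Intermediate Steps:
L = -100969/142475 (L = 302907*(-1/427425) = -100969/142475 ≈ -0.70868)
k(F, H) = H**2
485811/L - 150464/k(-241, -461) = 485811/(-100969/142475) - 150464/((-461)**2) = 485811*(-142475/100969) - 150464/212521 = -69215922225/100969 - 150464*1/212521 = -69215922225/100969 - 150464/212521 = -14709852199378841/21458032849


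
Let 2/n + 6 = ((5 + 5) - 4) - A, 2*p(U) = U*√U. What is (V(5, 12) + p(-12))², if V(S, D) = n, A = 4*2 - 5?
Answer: -3884/9 + 16*I*√3 ≈ -431.56 + 27.713*I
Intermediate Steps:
A = 3 (A = 8 - 5 = 3)
p(U) = U^(3/2)/2 (p(U) = (U*√U)/2 = U^(3/2)/2)
n = -⅔ (n = 2/(-6 + (((5 + 5) - 4) - 1*3)) = 2/(-6 + ((10 - 4) - 3)) = 2/(-6 + (6 - 3)) = 2/(-6 + 3) = 2/(-3) = 2*(-⅓) = -⅔ ≈ -0.66667)
V(S, D) = -⅔
(V(5, 12) + p(-12))² = (-⅔ + (-12)^(3/2)/2)² = (-⅔ + (-24*I*√3)/2)² = (-⅔ - 12*I*√3)²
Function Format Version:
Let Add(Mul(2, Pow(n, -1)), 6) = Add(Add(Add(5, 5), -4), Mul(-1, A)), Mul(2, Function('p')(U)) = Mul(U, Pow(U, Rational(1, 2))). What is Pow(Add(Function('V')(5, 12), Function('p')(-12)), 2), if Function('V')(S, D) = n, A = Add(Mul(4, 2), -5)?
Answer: Add(Rational(-3884, 9), Mul(16, I, Pow(3, Rational(1, 2)))) ≈ Add(-431.56, Mul(27.713, I))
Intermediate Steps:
A = 3 (A = Add(8, -5) = 3)
Function('p')(U) = Mul(Rational(1, 2), Pow(U, Rational(3, 2))) (Function('p')(U) = Mul(Rational(1, 2), Mul(U, Pow(U, Rational(1, 2)))) = Mul(Rational(1, 2), Pow(U, Rational(3, 2))))
n = Rational(-2, 3) (n = Mul(2, Pow(Add(-6, Add(Add(Add(5, 5), -4), Mul(-1, 3))), -1)) = Mul(2, Pow(Add(-6, Add(Add(10, -4), -3)), -1)) = Mul(2, Pow(Add(-6, Add(6, -3)), -1)) = Mul(2, Pow(Add(-6, 3), -1)) = Mul(2, Pow(-3, -1)) = Mul(2, Rational(-1, 3)) = Rational(-2, 3) ≈ -0.66667)
Function('V')(S, D) = Rational(-2, 3)
Pow(Add(Function('V')(5, 12), Function('p')(-12)), 2) = Pow(Add(Rational(-2, 3), Mul(Rational(1, 2), Pow(-12, Rational(3, 2)))), 2) = Pow(Add(Rational(-2, 3), Mul(Rational(1, 2), Mul(-24, I, Pow(3, Rational(1, 2))))), 2) = Pow(Add(Rational(-2, 3), Mul(-12, I, Pow(3, Rational(1, 2)))), 2)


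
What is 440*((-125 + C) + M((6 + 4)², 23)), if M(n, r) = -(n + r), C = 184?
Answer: -28160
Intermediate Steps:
M(n, r) = -n - r
440*((-125 + C) + M((6 + 4)², 23)) = 440*((-125 + 184) + (-(6 + 4)² - 1*23)) = 440*(59 + (-1*10² - 23)) = 440*(59 + (-1*100 - 23)) = 440*(59 + (-100 - 23)) = 440*(59 - 123) = 440*(-64) = -28160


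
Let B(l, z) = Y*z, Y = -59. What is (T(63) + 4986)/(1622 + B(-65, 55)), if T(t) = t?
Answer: -1683/541 ≈ -3.1109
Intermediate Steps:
B(l, z) = -59*z
(T(63) + 4986)/(1622 + B(-65, 55)) = (63 + 4986)/(1622 - 59*55) = 5049/(1622 - 3245) = 5049/(-1623) = 5049*(-1/1623) = -1683/541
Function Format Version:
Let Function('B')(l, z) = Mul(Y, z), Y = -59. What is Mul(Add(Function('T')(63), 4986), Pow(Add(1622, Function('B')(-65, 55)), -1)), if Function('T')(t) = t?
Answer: Rational(-1683, 541) ≈ -3.1109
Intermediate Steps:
Function('B')(l, z) = Mul(-59, z)
Mul(Add(Function('T')(63), 4986), Pow(Add(1622, Function('B')(-65, 55)), -1)) = Mul(Add(63, 4986), Pow(Add(1622, Mul(-59, 55)), -1)) = Mul(5049, Pow(Add(1622, -3245), -1)) = Mul(5049, Pow(-1623, -1)) = Mul(5049, Rational(-1, 1623)) = Rational(-1683, 541)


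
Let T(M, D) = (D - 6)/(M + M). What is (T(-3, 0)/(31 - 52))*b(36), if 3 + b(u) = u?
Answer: -11/7 ≈ -1.5714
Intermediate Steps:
T(M, D) = (-6 + D)/(2*M) (T(M, D) = (-6 + D)/((2*M)) = (-6 + D)*(1/(2*M)) = (-6 + D)/(2*M))
b(u) = -3 + u
(T(-3, 0)/(31 - 52))*b(36) = (((½)*(-6 + 0)/(-3))/(31 - 52))*(-3 + 36) = (((½)*(-⅓)*(-6))/(-21))*33 = (1*(-1/21))*33 = -1/21*33 = -11/7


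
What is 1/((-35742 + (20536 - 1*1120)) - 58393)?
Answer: -1/74719 ≈ -1.3383e-5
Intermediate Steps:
1/((-35742 + (20536 - 1*1120)) - 58393) = 1/((-35742 + (20536 - 1120)) - 58393) = 1/((-35742 + 19416) - 58393) = 1/(-16326 - 58393) = 1/(-74719) = -1/74719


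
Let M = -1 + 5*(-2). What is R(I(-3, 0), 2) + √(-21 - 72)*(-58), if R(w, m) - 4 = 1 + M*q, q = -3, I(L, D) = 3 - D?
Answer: 38 - 58*I*√93 ≈ 38.0 - 559.33*I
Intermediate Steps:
M = -11 (M = -1 - 10 = -11)
R(w, m) = 38 (R(w, m) = 4 + (1 - 11*(-3)) = 4 + (1 + 33) = 4 + 34 = 38)
R(I(-3, 0), 2) + √(-21 - 72)*(-58) = 38 + √(-21 - 72)*(-58) = 38 + √(-93)*(-58) = 38 + (I*√93)*(-58) = 38 - 58*I*√93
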